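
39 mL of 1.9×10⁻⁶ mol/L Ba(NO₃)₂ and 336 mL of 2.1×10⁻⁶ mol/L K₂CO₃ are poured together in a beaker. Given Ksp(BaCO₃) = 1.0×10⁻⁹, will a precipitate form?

After mixing, V = 39 mL + 336 mL = 375 mL.
[Ba²⁺] = (1.9×10⁻⁶)(39)/375 = 2.0×10⁻⁷ mol/L
[CO₃²⁻] = (2.1×10⁻⁶)(336)/375 = 1.9×10⁻⁶ mol/L
Q = [Ba²⁺][CO₃²⁻] = 3.7×10⁻¹³
Q < Ksp (3.7×10⁻¹³ vs 1.0×10⁻⁹); the solution remains unsaturated and no precipitate forms.

No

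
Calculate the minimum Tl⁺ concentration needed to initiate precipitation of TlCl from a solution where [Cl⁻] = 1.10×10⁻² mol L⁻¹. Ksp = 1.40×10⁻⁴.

1.27×10⁻² M

Each salt precipitates once Q = Ksp for that salt.
TlCl(s) ⇌ Tl⁺(aq) + Cl⁻(aq)
Ksp = [Tl⁺][Cl⁻] = [Tl⁺](1.10×10⁻²)
[Tl⁺] = 1.40×10⁻⁴ / (1.10×10⁻²) = 1.27×10⁻²
[Tl⁺] = 1.27×10⁻² mol L⁻¹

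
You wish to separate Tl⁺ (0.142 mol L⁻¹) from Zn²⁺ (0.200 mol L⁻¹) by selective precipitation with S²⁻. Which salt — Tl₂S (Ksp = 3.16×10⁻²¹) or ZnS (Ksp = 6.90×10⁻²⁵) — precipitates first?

ZnS

A salt starts to precipitate once the ion product Q reaches its Ksp.
For Tl₂S: [S²⁻] = (Ksp/[Tl⁺]^2) = 1.57×10⁻¹⁹ mol L⁻¹
For ZnS: [S²⁻] = (Ksp/[Zn²⁺]) = 3.45×10⁻²⁴ mol L⁻¹
Since ZnS needs less S²⁻ to reach saturation, it precipitates first.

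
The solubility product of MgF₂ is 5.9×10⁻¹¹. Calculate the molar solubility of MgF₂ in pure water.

2.5×10⁻⁴ M

MgF₂(s) ⇌ Mg²⁺(aq) + 2 F⁻(aq)
Let s be the molar solubility. Then [Mg²⁺] = s and [F⁻] = 2s.
Ksp = [Mg²⁺][F⁻]^2 = s · (2s)^2 = 4s^3
4s^3 = 5.9×10⁻¹¹  ⇒  s^3 = 1.5×10⁻¹¹
s = (1.5×10⁻¹¹)^(1/3) = 2.5×10⁻⁴ mol L⁻¹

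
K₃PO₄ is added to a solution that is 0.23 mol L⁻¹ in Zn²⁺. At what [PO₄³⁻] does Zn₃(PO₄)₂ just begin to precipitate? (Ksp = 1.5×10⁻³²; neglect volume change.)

1.1×10⁻¹⁵ M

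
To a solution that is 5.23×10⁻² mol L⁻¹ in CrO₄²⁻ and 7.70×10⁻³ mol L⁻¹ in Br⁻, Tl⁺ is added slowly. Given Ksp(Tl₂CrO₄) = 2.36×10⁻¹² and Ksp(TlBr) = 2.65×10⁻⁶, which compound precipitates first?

Precipitation begins when Q = Ksp.
For Tl₂CrO₄: [Tl⁺] = (Ksp/[CrO₄²⁻])^(1/2) = 6.72×10⁻⁶ mol L⁻¹
For TlBr: [Tl⁺] = (Ksp/[Br⁻]) = 3.44×10⁻⁴ mol L⁻¹
Since Tl₂CrO₄ needs less Tl⁺ to reach saturation, it precipitates first.

Tl₂CrO₄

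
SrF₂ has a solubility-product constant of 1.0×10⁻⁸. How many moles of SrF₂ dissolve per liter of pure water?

SrF₂(s) ⇌ Sr²⁺(aq) + 2 F⁻(aq)
Call the molar solubility s, so that [Sr²⁺] = s and [F⁻] = 2s.
Ksp = [Sr²⁺][F⁻]^2 = s · (2s)^2 = 4s^3
4s^3 = 1.0×10⁻⁸  ⇒  s^3 = 2.5×10⁻⁹
Taking the 3rd root, s = 1.4×10⁻³ M.

1.4×10⁻³ M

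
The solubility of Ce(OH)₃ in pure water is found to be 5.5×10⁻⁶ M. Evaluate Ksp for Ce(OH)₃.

Ksp = 2.5×10⁻²⁰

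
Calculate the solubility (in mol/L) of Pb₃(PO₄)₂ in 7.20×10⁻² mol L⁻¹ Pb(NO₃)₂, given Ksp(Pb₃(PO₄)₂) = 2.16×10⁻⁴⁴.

3.80×10⁻²¹ M

Pb₃(PO₄)₂(s) ⇌ 3 Pb²⁺(aq) + 2 PO₄³⁻(aq)
Let s be the solubility of Pb₃(PO₄)₂ here. The common ion gives [Pb²⁺] ≈ 7.20×10⁻² mol L⁻¹, and [PO₄³⁻] = 2s.
Ksp = [Pb²⁺]^3[PO₄³⁻]^2 = (7.20×10⁻²)^3(2s)^2
(2s)^2 = 2.16×10⁻⁴⁴ / (7.20×10⁻²)^3 = 5.79×10⁻⁴¹
s = 3.80×10⁻²¹ mol L⁻¹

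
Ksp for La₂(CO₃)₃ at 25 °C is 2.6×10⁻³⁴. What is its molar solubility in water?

La₂(CO₃)₃(s) ⇌ 2 La³⁺(aq) + 3 CO₃²⁻(aq)
If s mol/L of La₂(CO₃)₃ dissolves, [La³⁺] = 2s and [CO₃²⁻] = 3s.
Ksp = [La³⁺]^2[CO₃²⁻]^3 = (2s)^2 · (3s)^3 = 108s^5
108s^5 = 2.6×10⁻³⁴  ⇒  s^5 = 2.4×10⁻³⁶
s = 7.5×10⁻⁸ M

7.5×10⁻⁸ M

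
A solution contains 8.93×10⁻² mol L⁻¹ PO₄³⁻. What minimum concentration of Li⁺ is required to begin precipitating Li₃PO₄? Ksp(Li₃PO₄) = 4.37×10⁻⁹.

3.66×10⁻³ M

The threshold for precipitation is Q = Ksp.
Li₃PO₄(s) ⇌ 3 Li⁺(aq) + PO₄³⁻(aq)
Ksp = [Li⁺]^3[PO₄³⁻] = [Li⁺]^3(8.93×10⁻²)
[Li⁺]^3 = 4.37×10⁻⁹ / (8.93×10⁻²) = 4.89×10⁻⁸
[Li⁺] = 3.66×10⁻³ mol L⁻¹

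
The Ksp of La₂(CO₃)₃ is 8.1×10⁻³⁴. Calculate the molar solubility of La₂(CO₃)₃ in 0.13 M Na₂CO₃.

La₂(CO₃)₃(s) ⇌ 2 La³⁺(aq) + 3 CO₃²⁻(aq)
The solution already contains CO₃²⁻ at 0.13 M. Let s be the molar solubility of La₂(CO₃)₃.
[CO₃²⁻] ≈ 0.13 M (common ion dominates); [La³⁺] = 2s.
Ksp = [La³⁺]^2[CO₃²⁻]^3 = (2s)^2(0.13)^3
(2s)^2 = 8.1×10⁻³⁴ / (0.13)^3 = 3.7×10⁻³¹
s = 3.0×10⁻¹⁶ M

3.0×10⁻¹⁶ M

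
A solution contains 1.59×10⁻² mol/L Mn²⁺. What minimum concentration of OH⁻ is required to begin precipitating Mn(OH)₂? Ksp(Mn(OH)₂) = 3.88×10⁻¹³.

4.94×10⁻⁶ M

The threshold for precipitation is Q = Ksp.
Mn(OH)₂(s) ⇌ Mn²⁺(aq) + 2 OH⁻(aq)
Ksp = [Mn²⁺][OH⁻]^2 = [OH⁻]^2(1.59×10⁻²)
[OH⁻]^2 = 3.88×10⁻¹³ / (1.59×10⁻²) = 2.44×10⁻¹¹
[OH⁻] = 4.94×10⁻⁶ mol/L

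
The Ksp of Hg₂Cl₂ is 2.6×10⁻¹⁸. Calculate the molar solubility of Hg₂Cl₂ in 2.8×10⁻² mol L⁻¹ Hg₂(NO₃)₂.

4.8×10⁻⁹ M

Hg₂Cl₂(s) ⇌ Hg₂²⁺(aq) + 2 Cl⁻(aq)
The solution already contains Hg₂²⁺ at 2.8×10⁻² mol L⁻¹. Let s be the molar solubility of Hg₂Cl₂.
[Hg₂²⁺] ≈ 2.8×10⁻² mol L⁻¹ (common ion dominates); [Cl⁻] = 2s.
Ksp = [Hg₂²⁺][Cl⁻]^2 = (2.8×10⁻²)(2s)^2
(2s)^2 = 2.6×10⁻¹⁸ / (2.8×10⁻²) = 9.3×10⁻¹⁷
s = 4.8×10⁻⁹ mol L⁻¹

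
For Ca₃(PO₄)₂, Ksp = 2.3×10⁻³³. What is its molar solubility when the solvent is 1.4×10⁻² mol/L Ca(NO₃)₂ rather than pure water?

1.4×10⁻¹⁴ M

Ca₃(PO₄)₂(s) ⇌ 3 Ca²⁺(aq) + 2 PO₄³⁻(aq)
With Ca²⁺ already at 1.4×10⁻² mol/L and s small, take [Ca²⁺] ≈ 1.4×10⁻² mol/L and [PO₄³⁻] = 2s.
Ksp = [Ca²⁺]^3[PO₄³⁻]^2 = (1.4×10⁻²)^3(2s)^2
(2s)^2 = 2.3×10⁻³³ / (1.4×10⁻²)^3 = 8.4×10⁻²⁸
s = 1.4×10⁻¹⁴ mol/L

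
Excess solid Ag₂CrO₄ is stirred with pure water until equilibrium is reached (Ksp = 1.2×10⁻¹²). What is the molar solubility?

6.7×10⁻⁵ M

Ag₂CrO₄(s) ⇌ 2 Ag⁺(aq) + CrO₄²⁻(aq)
If s mol/L of Ag₂CrO₄ dissolves, [Ag⁺] = 2s and [CrO₄²⁻] = s.
Ksp = [Ag⁺]^2[CrO₄²⁻] = (2s)^2 · s = 4s^3
4s^3 = 1.2×10⁻¹²  ⇒  s^3 = 3.0×10⁻¹³
s = (3.0×10⁻¹³)^(1/3) = 6.7×10⁻⁵ mol/L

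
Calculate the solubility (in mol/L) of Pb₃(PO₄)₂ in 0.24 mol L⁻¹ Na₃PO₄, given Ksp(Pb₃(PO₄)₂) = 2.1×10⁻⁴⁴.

2.4×10⁻¹⁵ M

Pb₃(PO₄)₂(s) ⇌ 3 Pb²⁺(aq) + 2 PO₄³⁻(aq)
PO₄³⁻ is already present at 0.24 mol L⁻¹. If s mol/L of Pb₃(PO₄)₂ dissolves, [Pb²⁺] = 3s while [PO₄³⁻] ≈ 0.24 mol L⁻¹.
Ksp = [Pb²⁺]^3[PO₄³⁻]^2 = (3s)^3(0.24)^2
(3s)^3 = 2.1×10⁻⁴⁴ / (0.24)^2 = 3.6×10⁻⁴³
s = 2.4×10⁻¹⁵ mol L⁻¹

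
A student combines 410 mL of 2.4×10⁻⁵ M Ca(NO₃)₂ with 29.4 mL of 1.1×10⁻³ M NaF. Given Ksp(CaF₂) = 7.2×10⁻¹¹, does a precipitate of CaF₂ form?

No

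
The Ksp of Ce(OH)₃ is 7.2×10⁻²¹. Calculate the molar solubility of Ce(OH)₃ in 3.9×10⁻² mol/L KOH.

1.2×10⁻¹⁶ M

Ce(OH)₃(s) ⇌ Ce³⁺(aq) + 3 OH⁻(aq)
With OH⁻ already at 3.9×10⁻² mol/L and s small, take [OH⁻] ≈ 3.9×10⁻² mol/L and [Ce³⁺] = s.
Ksp = [Ce³⁺][OH⁻]^3 = s(3.9×10⁻²)^3
s = 7.2×10⁻²¹ / (3.9×10⁻²)^3 = 1.2×10⁻¹⁶
s = 1.2×10⁻¹⁶ mol/L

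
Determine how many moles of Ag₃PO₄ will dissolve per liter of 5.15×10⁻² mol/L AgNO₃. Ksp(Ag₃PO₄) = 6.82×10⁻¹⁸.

4.99×10⁻¹⁴ M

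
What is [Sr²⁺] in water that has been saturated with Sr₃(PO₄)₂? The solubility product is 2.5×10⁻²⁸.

3.5×10⁻⁶ M

Sr₃(PO₄)₂(s) ⇌ 3 Sr²⁺(aq) + 2 PO₄³⁻(aq)
If s mol/L of Sr₃(PO₄)₂ dissolves, [Sr²⁺] = 3s and [PO₄³⁻] = 2s.
Ksp = [Sr²⁺]^3[PO₄³⁻]^2 = (3s)^3 · (2s)^2 = 108s^5 = 2.5×10⁻²⁸
s = 1.2×10⁻⁶ mol L⁻¹
[Sr²⁺] = 3s = 3.5×10⁻⁶ mol L⁻¹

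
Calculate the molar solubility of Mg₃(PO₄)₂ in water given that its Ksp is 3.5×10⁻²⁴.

8.0×10⁻⁶ M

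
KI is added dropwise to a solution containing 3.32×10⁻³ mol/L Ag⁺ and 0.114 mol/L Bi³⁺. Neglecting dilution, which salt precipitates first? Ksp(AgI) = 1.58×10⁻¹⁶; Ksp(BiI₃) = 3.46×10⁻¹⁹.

Precipitation of each salt begins when its ion product equals Ksp.
For AgI: [I⁻] = (Ksp/[Ag⁺]) = 4.76×10⁻¹⁴ mol/L
For BiI₃: [I⁻] = (Ksp/[Bi³⁺])^(1/3) = 1.45×10⁻⁶ mol/L
Since AgI needs less I⁻ to reach saturation, it precipitates first.

AgI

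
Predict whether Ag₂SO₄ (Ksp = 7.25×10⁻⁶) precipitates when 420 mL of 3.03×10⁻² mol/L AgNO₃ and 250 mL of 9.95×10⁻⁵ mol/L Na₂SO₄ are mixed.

No

After mixing, V = 420 mL + 250 mL = 670 mL.
[Ag⁺] = (3.03×10⁻²)(420)/670 = 1.90×10⁻² mol/L
[SO₄²⁻] = (9.95×10⁻⁵)(250)/670 = 3.71×10⁻⁵ mol/L
Q = [Ag⁺]^2[SO₄²⁻] = 1.34×10⁻⁸
Q = 1.34×10⁻⁸ < Ksp = 7.25×10⁻⁶, so the solution is unsaturated and no precipitate forms.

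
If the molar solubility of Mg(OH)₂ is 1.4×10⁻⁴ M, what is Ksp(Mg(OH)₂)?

Mg(OH)₂(s) ⇌ Mg²⁺(aq) + 2 OH⁻(aq)
Call the molar solubility s, so that [Mg²⁺] = s and [OH⁻] = 2s.
Ksp = [Mg²⁺][OH⁻]^2 = s · (2s)^2 = 4s^3
Ksp = 4 × (1.4×10⁻⁴)^3 = 1.1×10⁻¹¹

Ksp = 1.1×10⁻¹¹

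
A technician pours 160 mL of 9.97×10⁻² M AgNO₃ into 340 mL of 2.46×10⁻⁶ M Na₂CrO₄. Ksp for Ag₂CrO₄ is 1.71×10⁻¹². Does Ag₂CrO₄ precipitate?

Yes

The combined volume is 500 mL.
[Ag⁺] = (9.97×10⁻²)(160)/500 = 3.19×10⁻² M
[CrO₄²⁻] = (2.46×10⁻⁶)(340)/500 = 1.67×10⁻⁶ M
Q = [Ag⁺]^2[CrO₄²⁻] = 1.70×10⁻⁹
Because Q > Ksp (1.70×10⁻⁹ vs 1.71×10⁻¹²), a precipitate of Ag₂CrO₄ forms.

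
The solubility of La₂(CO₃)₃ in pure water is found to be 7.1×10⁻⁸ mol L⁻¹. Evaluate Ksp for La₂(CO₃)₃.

La₂(CO₃)₃(s) ⇌ 2 La³⁺(aq) + 3 CO₃²⁻(aq)
For each mole of La₂(CO₃)₃ that dissolves per liter, [La³⁺] = 2s and [CO₃²⁻] = 3s; let s denote this solubility.
Ksp = [La³⁺]^2[CO₃²⁻]^3 = (2s)^2 · (3s)^3 = 108s^5
Ksp = 108 × (7.1×10⁻⁸)^5 = 1.9×10⁻³⁴

Ksp = 1.9×10⁻³⁴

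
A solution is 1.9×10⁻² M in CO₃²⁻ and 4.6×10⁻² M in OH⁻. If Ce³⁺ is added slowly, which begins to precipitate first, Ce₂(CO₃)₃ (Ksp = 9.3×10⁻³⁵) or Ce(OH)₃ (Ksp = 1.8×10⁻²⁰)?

Ce(OH)₃

A salt starts to precipitate once the ion product Q reaches its Ksp.
For Ce₂(CO₃)₃: [Ce³⁺] = (Ksp/[CO₃²⁻]^3)^(1/2) = 3.7×10⁻¹⁵ M
For Ce(OH)₃: [Ce³⁺] = (Ksp/[OH⁻]^3) = 1.8×10⁻¹⁶ M
Ce(OH)₃ requires the lower [Ce³⁺], so it precipitates first.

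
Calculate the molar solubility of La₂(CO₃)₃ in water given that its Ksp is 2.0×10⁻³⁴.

7.1×10⁻⁸ M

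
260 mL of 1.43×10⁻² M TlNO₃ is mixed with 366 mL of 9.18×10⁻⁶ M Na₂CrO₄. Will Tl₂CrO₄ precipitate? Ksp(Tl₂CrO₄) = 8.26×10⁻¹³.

Yes

Total volume after mixing = 260 + 366 = 626 mL.
[Tl⁺] = (1.43×10⁻²)(260)/626 = 5.94×10⁻³ M
[CrO₄²⁻] = (9.18×10⁻⁶)(366)/626 = 5.37×10⁻⁶ M
Q = [Tl⁺]^2[CrO₄²⁻] = 1.89×10⁻¹⁰
Q = 1.89×10⁻¹⁰ > Ksp = 8.26×10⁻¹³, so the solution is supersaturated and Tl₂CrO₄ precipitates.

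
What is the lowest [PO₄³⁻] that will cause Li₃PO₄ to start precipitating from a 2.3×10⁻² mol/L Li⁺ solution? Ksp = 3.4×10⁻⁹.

2.8×10⁻⁴ M

The threshold for precipitation is Q = Ksp.
Li₃PO₄(s) ⇌ 3 Li⁺(aq) + PO₄³⁻(aq)
Ksp = [Li⁺]^3[PO₄³⁻] = [PO₄³⁻](2.3×10⁻²)^3
[PO₄³⁻] = 3.4×10⁻⁹ / (2.3×10⁻²)^3 = 2.8×10⁻⁴
[PO₄³⁻] = 2.8×10⁻⁴ mol/L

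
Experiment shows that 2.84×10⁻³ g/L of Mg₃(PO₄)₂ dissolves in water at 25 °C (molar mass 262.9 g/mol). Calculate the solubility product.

s = (2.84×10⁻³ g L⁻¹)/(262.9 g mol⁻¹) = 1.0803×10⁻⁵ M
Mg₃(PO₄)₂(s) ⇌ 3 Mg²⁺(aq) + 2 PO₄³⁻(aq)
Let s be the molar solubility. Then [Mg²⁺] = 3s and [PO₄³⁻] = 2s.
Ksp = [Mg²⁺]^3[PO₄³⁻]^2 = (3s)^3 · (2s)^2 = 108s^5
Ksp = 108 × (1.0803×10⁻⁵)^5 = 1.59×10⁻²³

Ksp = 1.59×10⁻²³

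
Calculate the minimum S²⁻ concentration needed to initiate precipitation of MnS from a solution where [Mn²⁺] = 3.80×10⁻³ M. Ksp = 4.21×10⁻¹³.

Precipitation of each salt begins when its ion product equals Ksp.
MnS(s) ⇌ Mn²⁺(aq) + S²⁻(aq)
Ksp = [Mn²⁺][S²⁻] = [S²⁻](3.80×10⁻³)
[S²⁻] = 4.21×10⁻¹³ / (3.80×10⁻³) = 1.11×10⁻¹⁰
[S²⁻] = 1.11×10⁻¹⁰ M

1.11×10⁻¹⁰ M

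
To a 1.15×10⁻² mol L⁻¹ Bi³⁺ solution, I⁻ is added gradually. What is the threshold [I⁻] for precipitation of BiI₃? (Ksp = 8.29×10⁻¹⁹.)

Precipitation of each salt begins when its ion product equals Ksp.
BiI₃(s) ⇌ Bi³⁺(aq) + 3 I⁻(aq)
Ksp = [Bi³⁺][I⁻]^3 = [I⁻]^3(1.15×10⁻²)
[I⁻]^3 = 8.29×10⁻¹⁹ / (1.15×10⁻²) = 7.21×10⁻¹⁷
[I⁻] = 4.16×10⁻⁶ mol L⁻¹

4.16×10⁻⁶ M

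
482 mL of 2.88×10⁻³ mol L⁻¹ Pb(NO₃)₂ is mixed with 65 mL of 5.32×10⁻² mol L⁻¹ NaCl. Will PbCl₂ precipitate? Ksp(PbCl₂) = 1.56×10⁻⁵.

No

Total volume after mixing = 482 + 65 = 547 mL.
[Pb²⁺] = (2.88×10⁻³)(482)/547 = 2.54×10⁻³ mol L⁻¹
[Cl⁻] = (5.32×10⁻²)(65)/547 = 6.32×10⁻³ mol L⁻¹
Q = [Pb²⁺][Cl⁻]^2 = 1.01×10⁻⁷
Since Q (1.01×10⁻⁷) is less than Ksp (1.56×10⁻⁵), no PbCl₂ precipitates.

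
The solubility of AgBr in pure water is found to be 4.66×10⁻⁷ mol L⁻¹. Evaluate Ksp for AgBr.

Ksp = 2.17×10⁻¹³

AgBr(s) ⇌ Ag⁺(aq) + Br⁻(aq)
Let s be the molar solubility. Then [Ag⁺] = s and [Br⁻] = s.
Ksp = [Ag⁺][Br⁻] = s · s = s^2
Ksp = (4.66×10⁻⁷)^2 = 2.17×10⁻¹³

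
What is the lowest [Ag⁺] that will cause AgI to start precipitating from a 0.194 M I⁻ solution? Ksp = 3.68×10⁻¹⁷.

1.90×10⁻¹⁶ M

A salt starts to precipitate once the ion product Q reaches its Ksp.
AgI(s) ⇌ Ag⁺(aq) + I⁻(aq)
Ksp = [Ag⁺][I⁻] = [Ag⁺](0.194)
[Ag⁺] = 3.68×10⁻¹⁷ / (0.194) = 1.90×10⁻¹⁶
[Ag⁺] = 1.90×10⁻¹⁶ M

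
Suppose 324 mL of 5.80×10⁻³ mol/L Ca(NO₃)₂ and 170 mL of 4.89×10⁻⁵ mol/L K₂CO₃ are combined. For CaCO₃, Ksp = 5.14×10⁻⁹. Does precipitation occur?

After mixing, V = 324 mL + 170 mL = 494 mL.
[Ca²⁺] = (5.80×10⁻³)(324)/494 = 3.80×10⁻³ mol/L
[CO₃²⁻] = (4.89×10⁻⁵)(170)/494 = 1.68×10⁻⁵ mol/L
Q = [Ca²⁺][CO₃²⁻] = 6.40×10⁻⁸
Q = 6.40×10⁻⁸ > Ksp = 5.14×10⁻⁹, so the solution is supersaturated and CaCO₃ precipitates.

Yes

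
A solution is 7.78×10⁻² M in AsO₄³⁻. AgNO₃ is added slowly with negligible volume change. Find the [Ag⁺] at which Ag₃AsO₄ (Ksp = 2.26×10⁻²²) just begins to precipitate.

Each salt precipitates once Q = Ksp for that salt.
Ag₃AsO₄(s) ⇌ 3 Ag⁺(aq) + AsO₄³⁻(aq)
Ksp = [Ag⁺]^3[AsO₄³⁻] = [Ag⁺]^3(7.78×10⁻²)
[Ag⁺]^3 = 2.26×10⁻²² / (7.78×10⁻²) = 2.90×10⁻²¹
[Ag⁺] = 1.43×10⁻⁷ M

1.43×10⁻⁷ M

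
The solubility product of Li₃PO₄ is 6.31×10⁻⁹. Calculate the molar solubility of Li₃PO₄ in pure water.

Li₃PO₄(s) ⇌ 3 Li⁺(aq) + PO₄³⁻(aq)
Call the molar solubility s, so that [Li⁺] = 3s and [PO₄³⁻] = s.
Ksp = [Li⁺]^3[PO₄³⁻] = (3s)^3 · s = 27s^4
27s^4 = 6.31×10⁻⁹  ⇒  s^4 = 2.34×10⁻¹⁰
s = (2.34×10⁻¹⁰)^(1/4) = 3.91×10⁻³ M

3.91×10⁻³ M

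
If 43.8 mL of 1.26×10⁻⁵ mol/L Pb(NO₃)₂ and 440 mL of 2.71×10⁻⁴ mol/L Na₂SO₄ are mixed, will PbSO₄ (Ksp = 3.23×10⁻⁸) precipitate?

No

Total volume after mixing = 43.8 + 440 = 483.8 mL.
[Pb²⁺] = (1.26×10⁻⁵)(43.8)/483.8 = 1.14×10⁻⁶ mol/L
[SO₄²⁻] = (2.71×10⁻⁴)(440)/483.8 = 2.46×10⁻⁴ mol/L
Q = [Pb²⁺][SO₄²⁻] = 2.81×10⁻¹⁰
Q = 2.81×10⁻¹⁰ < Ksp = 3.23×10⁻⁸, so the solution is unsaturated and no precipitate forms.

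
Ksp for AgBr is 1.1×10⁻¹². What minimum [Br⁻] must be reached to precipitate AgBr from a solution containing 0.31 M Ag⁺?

3.5×10⁻¹² M

Precipitation of each salt begins when its ion product equals Ksp.
AgBr(s) ⇌ Ag⁺(aq) + Br⁻(aq)
Ksp = [Ag⁺][Br⁻] = [Br⁻](0.31)
[Br⁻] = 1.1×10⁻¹² / (0.31) = 3.5×10⁻¹²
[Br⁻] = 3.5×10⁻¹² M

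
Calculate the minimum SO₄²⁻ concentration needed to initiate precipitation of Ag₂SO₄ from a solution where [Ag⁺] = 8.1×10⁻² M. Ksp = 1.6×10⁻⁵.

2.4×10⁻³ M

Each salt precipitates once Q = Ksp for that salt.
Ag₂SO₄(s) ⇌ 2 Ag⁺(aq) + SO₄²⁻(aq)
Ksp = [Ag⁺]^2[SO₄²⁻] = [SO₄²⁻](8.1×10⁻²)^2
[SO₄²⁻] = 1.6×10⁻⁵ / (8.1×10⁻²)^2 = 2.4×10⁻³
[SO₄²⁻] = 2.4×10⁻³ M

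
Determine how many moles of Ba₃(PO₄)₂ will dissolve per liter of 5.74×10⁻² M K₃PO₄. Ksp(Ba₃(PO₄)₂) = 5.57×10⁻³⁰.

Ba₃(PO₄)₂(s) ⇌ 3 Ba²⁺(aq) + 2 PO₄³⁻(aq)
Let s be the solubility of Ba₃(PO₄)₂ here. The common ion gives [PO₄³⁻] ≈ 5.74×10⁻² M, and [Ba²⁺] = 3s.
Ksp = [Ba²⁺]^3[PO₄³⁻]^2 = (3s)^3(5.74×10⁻²)^2
(3s)^3 = 5.57×10⁻³⁰ / (5.74×10⁻²)^2 = 1.69×10⁻²⁷
s = 3.97×10⁻¹⁰ M

3.97×10⁻¹⁰ M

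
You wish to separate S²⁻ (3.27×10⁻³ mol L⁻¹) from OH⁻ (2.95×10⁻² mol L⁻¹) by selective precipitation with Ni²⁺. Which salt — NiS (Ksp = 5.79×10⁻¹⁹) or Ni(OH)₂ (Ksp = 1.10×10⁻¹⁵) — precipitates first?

The threshold for precipitation is Q = Ksp.
For NiS: [Ni²⁺] = (Ksp/[S²⁻]) = 1.77×10⁻¹⁶ mol L⁻¹
For Ni(OH)₂: [Ni²⁺] = (Ksp/[OH⁻]^2) = 1.26×10⁻¹² mol L⁻¹
The smaller threshold [Ni²⁺] is reached first, so NiS precipitates first.

NiS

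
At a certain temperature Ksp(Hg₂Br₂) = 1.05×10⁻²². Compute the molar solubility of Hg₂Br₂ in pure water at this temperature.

Hg₂Br₂(s) ⇌ Hg₂²⁺(aq) + 2 Br⁻(aq)
With molar solubility s: [Hg₂²⁺] = s, [Br⁻] = 2s.
Ksp = [Hg₂²⁺][Br⁻]^2 = s · (2s)^2 = 4s^3
4s^3 = 1.05×10⁻²²  ⇒  s^3 = 2.63×10⁻²³
s = (2.63×10⁻²³)^(1/3) = 2.97×10⁻⁸ mol L⁻¹

2.97×10⁻⁸ M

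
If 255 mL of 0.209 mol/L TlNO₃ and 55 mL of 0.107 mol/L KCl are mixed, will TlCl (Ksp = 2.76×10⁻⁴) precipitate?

Yes

The combined volume is 310 mL.
[Tl⁺] = (0.209)(255)/310 = 0.172 mol/L
[Cl⁻] = (0.107)(55)/310 = 1.90×10⁻² mol/L
Q = [Tl⁺][Cl⁻] = 3.26×10⁻³
Because Q > Ksp (3.26×10⁻³ vs 2.76×10⁻⁴), a precipitate of TlCl forms.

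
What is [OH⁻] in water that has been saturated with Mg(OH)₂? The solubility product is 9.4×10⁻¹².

Mg(OH)₂(s) ⇌ Mg²⁺(aq) + 2 OH⁻(aq)
Let s be the molar solubility. Then [Mg²⁺] = s and [OH⁻] = 2s.
Ksp = [Mg²⁺][OH⁻]^2 = s · (2s)^2 = 4s^3 = 9.4×10⁻¹²
s = 1.3×10⁻⁴ M
[OH⁻] = 2s = 2.7×10⁻⁴ M

2.7×10⁻⁴ M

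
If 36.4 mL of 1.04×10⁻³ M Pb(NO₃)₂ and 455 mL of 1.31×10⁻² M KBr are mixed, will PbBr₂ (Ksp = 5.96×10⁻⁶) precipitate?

No

After mixing, V = 36.4 mL + 455 mL = 491.4 mL.
[Pb²⁺] = (1.04×10⁻³)(36.4)/491.4 = 7.70×10⁻⁵ M
[Br⁻] = (1.31×10⁻²)(455)/491.4 = 1.21×10⁻² M
Q = [Pb²⁺][Br⁻]^2 = 1.13×10⁻⁸
Q < Ksp (1.13×10⁻⁸ vs 5.96×10⁻⁶); the solution remains unsaturated and no precipitate forms.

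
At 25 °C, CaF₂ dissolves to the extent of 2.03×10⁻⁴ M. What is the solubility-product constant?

Ksp = 3.35×10⁻¹¹

CaF₂(s) ⇌ Ca²⁺(aq) + 2 F⁻(aq)
With molar solubility s: [Ca²⁺] = s, [F⁻] = 2s.
Ksp = [Ca²⁺][F⁻]^2 = s · (2s)^2 = 4s^3
Ksp = 4 × (2.03×10⁻⁴)^3 = 3.35×10⁻¹¹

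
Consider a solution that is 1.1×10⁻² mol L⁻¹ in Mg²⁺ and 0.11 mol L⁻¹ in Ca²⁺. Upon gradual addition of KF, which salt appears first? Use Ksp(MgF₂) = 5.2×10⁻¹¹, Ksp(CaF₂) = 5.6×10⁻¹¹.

Precipitation of each salt begins when its ion product equals Ksp.
For MgF₂: [F⁻] = (Ksp/[Mg²⁺])^(1/2) = 6.9×10⁻⁵ mol L⁻¹
For CaF₂: [F⁻] = (Ksp/[Ca²⁺])^(1/2) = 2.3×10⁻⁵ mol L⁻¹
Since CaF₂ needs less F⁻ to reach saturation, it precipitates first.

CaF₂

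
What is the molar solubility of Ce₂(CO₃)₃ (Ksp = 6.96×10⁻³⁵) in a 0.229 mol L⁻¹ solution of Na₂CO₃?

Ce₂(CO₃)₃(s) ⇌ 2 Ce³⁺(aq) + 3 CO₃²⁻(aq)
Let s be the solubility of Ce₂(CO₃)₃ here. The common ion gives [CO₃²⁻] ≈ 0.229 mol L⁻¹, and [Ce³⁺] = 2s.
Ksp = [Ce³⁺]^2[CO₃²⁻]^3 = (2s)^2(0.229)^3
(2s)^2 = 6.96×10⁻³⁵ / (0.229)^3 = 5.80×10⁻³³
s = 3.81×10⁻¹⁷ mol L⁻¹

3.81×10⁻¹⁷ M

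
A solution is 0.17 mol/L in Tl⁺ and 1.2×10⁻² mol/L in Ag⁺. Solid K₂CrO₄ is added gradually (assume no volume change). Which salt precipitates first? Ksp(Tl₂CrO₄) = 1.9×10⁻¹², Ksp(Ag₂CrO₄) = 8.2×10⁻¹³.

Tl₂CrO₄

A salt starts to precipitate once the ion product Q reaches its Ksp.
For Tl₂CrO₄: [CrO₄²⁻] = (Ksp/[Tl⁺]^2) = 6.6×10⁻¹¹ mol/L
For Ag₂CrO₄: [CrO₄²⁻] = (Ksp/[Ag⁺]^2) = 5.7×10⁻⁹ mol/L
The smaller threshold [CrO₄²⁻] is reached first, so Tl₂CrO₄ precipitates first.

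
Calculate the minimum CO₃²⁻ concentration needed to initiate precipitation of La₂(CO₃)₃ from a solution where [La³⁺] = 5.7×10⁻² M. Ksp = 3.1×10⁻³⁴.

4.6×10⁻¹¹ M

Each salt precipitates once Q = Ksp for that salt.
La₂(CO₃)₃(s) ⇌ 2 La³⁺(aq) + 3 CO₃²⁻(aq)
Ksp = [La³⁺]^2[CO₃²⁻]^3 = [CO₃²⁻]^3(5.7×10⁻²)^2
[CO₃²⁻]^3 = 3.1×10⁻³⁴ / (5.7×10⁻²)^2 = 9.5×10⁻³²
[CO₃²⁻] = 4.6×10⁻¹¹ M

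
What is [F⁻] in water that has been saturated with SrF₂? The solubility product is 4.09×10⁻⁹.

2.01×10⁻³ M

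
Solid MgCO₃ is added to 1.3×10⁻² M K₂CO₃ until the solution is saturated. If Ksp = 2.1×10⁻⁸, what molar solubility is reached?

1.6×10⁻⁶ M

MgCO₃(s) ⇌ Mg²⁺(aq) + CO₃²⁻(aq)
Let s be the solubility of MgCO₃ here. The common ion gives [CO₃²⁻] ≈ 1.3×10⁻² M, and [Mg²⁺] = s.
Ksp = [Mg²⁺][CO₃²⁻] = s(1.3×10⁻²)
s = 2.1×10⁻⁸ / (1.3×10⁻²) = 1.6×10⁻⁶
s = 1.6×10⁻⁶ M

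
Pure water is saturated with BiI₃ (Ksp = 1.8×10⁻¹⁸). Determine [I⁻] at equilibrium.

4.8×10⁻⁵ M

BiI₃(s) ⇌ Bi³⁺(aq) + 3 I⁻(aq)
If s mol/L of BiI₃ dissolves, [Bi³⁺] = s and [I⁻] = 3s.
Ksp = [Bi³⁺][I⁻]^3 = s · (3s)^3 = 27s^4 = 1.8×10⁻¹⁸
s = 1.6×10⁻⁵ mol L⁻¹
[I⁻] = 3s = 4.8×10⁻⁵ mol L⁻¹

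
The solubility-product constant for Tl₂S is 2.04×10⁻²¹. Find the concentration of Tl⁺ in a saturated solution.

1.60×10⁻⁷ M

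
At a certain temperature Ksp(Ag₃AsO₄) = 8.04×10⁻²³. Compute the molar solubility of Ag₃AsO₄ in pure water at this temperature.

Ag₃AsO₄(s) ⇌ 3 Ag⁺(aq) + AsO₄³⁻(aq)
If s mol/L of Ag₃AsO₄ dissolves, [Ag⁺] = 3s and [AsO₄³⁻] = s.
Ksp = [Ag⁺]^3[AsO₄³⁻] = (3s)^3 · s = 27s^4
27s^4 = 8.04×10⁻²³  ⇒  s^4 = 2.98×10⁻²⁴
s = (2.98×10⁻²⁴)^(1/4) = 1.31×10⁻⁶ mol/L

1.31×10⁻⁶ M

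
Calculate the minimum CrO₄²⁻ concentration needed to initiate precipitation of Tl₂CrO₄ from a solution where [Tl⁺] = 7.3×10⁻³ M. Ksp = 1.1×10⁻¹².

2.1×10⁻⁸ M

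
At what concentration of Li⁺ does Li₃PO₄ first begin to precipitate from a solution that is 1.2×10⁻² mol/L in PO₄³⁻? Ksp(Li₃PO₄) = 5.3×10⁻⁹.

7.6×10⁻³ M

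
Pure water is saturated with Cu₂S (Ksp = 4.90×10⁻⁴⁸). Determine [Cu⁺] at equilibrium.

2.14×10⁻¹⁶ M

Cu₂S(s) ⇌ 2 Cu⁺(aq) + S²⁻(aq)
Call the molar solubility s, so that [Cu⁺] = 2s and [S²⁻] = s.
Ksp = [Cu⁺]^2[S²⁻] = (2s)^2 · s = 4s^3 = 4.90×10⁻⁴⁸
s = 1.07×10⁻¹⁶ M
[Cu⁺] = 2s = 2.14×10⁻¹⁶ M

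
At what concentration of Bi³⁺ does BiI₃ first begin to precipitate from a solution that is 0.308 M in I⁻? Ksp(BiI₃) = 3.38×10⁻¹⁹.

1.16×10⁻¹⁷ M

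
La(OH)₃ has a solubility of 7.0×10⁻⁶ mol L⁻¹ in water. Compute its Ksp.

La(OH)₃(s) ⇌ La³⁺(aq) + 3 OH⁻(aq)
For each mole of La(OH)₃ that dissolves per liter, [La³⁺] = s and [OH⁻] = 3s; let s denote this solubility.
Ksp = [La³⁺][OH⁻]^3 = s · (3s)^3 = 27s^4
Ksp = 27 × (7.0×10⁻⁶)^4 = 6.5×10⁻²⁰

Ksp = 6.5×10⁻²⁰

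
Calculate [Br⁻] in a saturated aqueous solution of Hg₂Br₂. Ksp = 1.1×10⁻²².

6.0×10⁻⁸ M

Hg₂Br₂(s) ⇌ Hg₂²⁺(aq) + 2 Br⁻(aq)
If s mol/L of Hg₂Br₂ dissolves, [Hg₂²⁺] = s and [Br⁻] = 2s.
Ksp = [Hg₂²⁺][Br⁻]^2 = s · (2s)^2 = 4s^3 = 1.1×10⁻²²
s = 3.0×10⁻⁸ mol/L
[Br⁻] = 2s = 6.0×10⁻⁸ mol/L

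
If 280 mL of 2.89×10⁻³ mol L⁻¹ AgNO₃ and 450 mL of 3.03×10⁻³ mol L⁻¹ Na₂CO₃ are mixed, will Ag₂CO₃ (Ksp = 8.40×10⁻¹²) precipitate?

Yes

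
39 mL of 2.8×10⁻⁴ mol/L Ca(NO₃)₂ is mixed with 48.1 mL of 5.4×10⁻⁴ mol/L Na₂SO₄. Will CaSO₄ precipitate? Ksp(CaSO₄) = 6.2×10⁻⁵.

No

The combined volume is 87.1 mL.
[Ca²⁺] = (2.8×10⁻⁴)(39)/87.1 = 1.3×10⁻⁴ mol/L
[SO₄²⁻] = (5.4×10⁻⁴)(48.1)/87.1 = 3.0×10⁻⁴ mol/L
Q = [Ca²⁺][SO₄²⁻] = 3.7×10⁻⁸
Q < Ksp (3.7×10⁻⁸ vs 6.2×10⁻⁵); the solution remains unsaturated and no precipitate forms.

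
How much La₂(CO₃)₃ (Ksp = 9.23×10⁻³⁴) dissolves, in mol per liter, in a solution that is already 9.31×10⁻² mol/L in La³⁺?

1.58×10⁻¹¹ M

La₂(CO₃)₃(s) ⇌ 2 La³⁺(aq) + 3 CO₃²⁻(aq)
Let s be the solubility of La₂(CO₃)₃ here. The common ion gives [La³⁺] ≈ 9.31×10⁻² mol/L, and [CO₃²⁻] = 3s.
Ksp = [La³⁺]^2[CO₃²⁻]^3 = (9.31×10⁻²)^2(3s)^3
(3s)^3 = 9.23×10⁻³⁴ / (9.31×10⁻²)^2 = 1.06×10⁻³¹
s = 1.58×10⁻¹¹ mol/L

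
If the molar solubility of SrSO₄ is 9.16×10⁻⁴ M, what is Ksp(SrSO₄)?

SrSO₄(s) ⇌ Sr²⁺(aq) + SO₄²⁻(aq)
With molar solubility s: [Sr²⁺] = s, [SO₄²⁻] = s.
Ksp = [Sr²⁺][SO₄²⁻] = s · s = s^2
Ksp = (9.16×10⁻⁴)^2 = 8.39×10⁻⁷

Ksp = 8.39×10⁻⁷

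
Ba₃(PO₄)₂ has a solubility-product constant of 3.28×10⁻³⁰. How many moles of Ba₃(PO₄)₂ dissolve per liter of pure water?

4.97×10⁻⁷ M

Ba₃(PO₄)₂(s) ⇌ 3 Ba²⁺(aq) + 2 PO₄³⁻(aq)
For each mole of Ba₃(PO₄)₂ that dissolves per liter, [Ba²⁺] = 3s and [PO₄³⁻] = 2s; let s denote this solubility.
Ksp = [Ba²⁺]^3[PO₄³⁻]^2 = (3s)^3 · (2s)^2 = 108s^5
108s^5 = 3.28×10⁻³⁰  ⇒  s^5 = 3.04×10⁻³²
Taking the 5th root, s = 4.97×10⁻⁷ mol/L.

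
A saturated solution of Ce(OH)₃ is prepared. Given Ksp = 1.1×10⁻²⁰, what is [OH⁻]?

1.3×10⁻⁵ M

Ce(OH)₃(s) ⇌ Ce³⁺(aq) + 3 OH⁻(aq)
Let s be the molar solubility. Then [Ce³⁺] = s and [OH⁻] = 3s.
Ksp = [Ce³⁺][OH⁻]^3 = s · (3s)^3 = 27s^4 = 1.1×10⁻²⁰
s = 4.5×10⁻⁶ mol/L
[OH⁻] = 3s = 1.3×10⁻⁵ mol/L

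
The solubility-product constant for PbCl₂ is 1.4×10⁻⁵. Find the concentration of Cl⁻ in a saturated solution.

PbCl₂(s) ⇌ Pb²⁺(aq) + 2 Cl⁻(aq)
If s mol/L of PbCl₂ dissolves, [Pb²⁺] = s and [Cl⁻] = 2s.
Ksp = [Pb²⁺][Cl⁻]^2 = s · (2s)^2 = 4s^3 = 1.4×10⁻⁵
s = 1.5×10⁻² mol/L
[Cl⁻] = 2s = 3.0×10⁻² mol/L

3.0×10⁻² M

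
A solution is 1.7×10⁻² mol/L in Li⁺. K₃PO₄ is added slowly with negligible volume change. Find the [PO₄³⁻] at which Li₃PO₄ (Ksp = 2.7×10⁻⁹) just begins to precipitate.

5.5×10⁻⁴ M

Each salt precipitates once Q = Ksp for that salt.
Li₃PO₄(s) ⇌ 3 Li⁺(aq) + PO₄³⁻(aq)
Ksp = [Li⁺]^3[PO₄³⁻] = [PO₄³⁻](1.7×10⁻²)^3
[PO₄³⁻] = 2.7×10⁻⁹ / (1.7×10⁻²)^3 = 5.5×10⁻⁴
[PO₄³⁻] = 5.5×10⁻⁴ mol/L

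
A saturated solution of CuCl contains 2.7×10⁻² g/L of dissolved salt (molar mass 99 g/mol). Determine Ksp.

s = (2.7×10⁻² g L⁻¹)/(99 g mol⁻¹) = 2.727×10⁻⁴ M
CuCl(s) ⇌ Cu⁺(aq) + Cl⁻(aq)
Call the molar solubility s, so that [Cu⁺] = s and [Cl⁻] = s.
Ksp = [Cu⁺][Cl⁻] = s · s = s^2
Ksp = (2.727×10⁻⁴)^2 = 7.4×10⁻⁸

Ksp = 7.4×10⁻⁸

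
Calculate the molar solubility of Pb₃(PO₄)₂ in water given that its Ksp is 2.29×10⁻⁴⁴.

7.33×10⁻¹⁰ M

Pb₃(PO₄)₂(s) ⇌ 3 Pb²⁺(aq) + 2 PO₄³⁻(aq)
Let s be the molar solubility. Then [Pb²⁺] = 3s and [PO₄³⁻] = 2s.
Ksp = [Pb²⁺]^3[PO₄³⁻]^2 = (3s)^3 · (2s)^2 = 108s^5
108s^5 = 2.29×10⁻⁴⁴  ⇒  s^5 = 2.12×10⁻⁴⁶
s = (2.12×10⁻⁴⁶)^(1/5) = 7.33×10⁻¹⁰ mol/L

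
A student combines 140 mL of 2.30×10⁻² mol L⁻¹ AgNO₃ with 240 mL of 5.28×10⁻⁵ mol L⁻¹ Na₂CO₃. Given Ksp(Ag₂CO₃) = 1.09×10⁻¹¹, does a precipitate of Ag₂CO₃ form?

The combined volume is 380 mL.
[Ag⁺] = (2.30×10⁻²)(140)/380 = 8.47×10⁻³ mol L⁻¹
[CO₃²⁻] = (5.28×10⁻⁵)(240)/380 = 3.33×10⁻⁵ mol L⁻¹
Q = [Ag⁺]^2[CO₃²⁻] = 2.39×10⁻⁹
Since Q (2.39×10⁻⁹) exceeds Ksp (1.09×10⁻¹¹), Ag₂CO₃ will precipitate.

Yes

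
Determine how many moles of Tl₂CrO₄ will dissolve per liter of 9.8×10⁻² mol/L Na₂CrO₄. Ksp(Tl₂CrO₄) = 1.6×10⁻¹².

Tl₂CrO₄(s) ⇌ 2 Tl⁺(aq) + CrO₄²⁻(aq)
With CrO₄²⁻ already at 9.8×10⁻² mol/L and s small, take [CrO₄²⁻] ≈ 9.8×10⁻² mol/L and [Tl⁺] = 2s.
Ksp = [Tl⁺]^2[CrO₄²⁻] = (2s)^2(9.8×10⁻²)
(2s)^2 = 1.6×10⁻¹² / (9.8×10⁻²) = 1.6×10⁻¹¹
s = 2.0×10⁻⁶ mol/L

2.0×10⁻⁶ M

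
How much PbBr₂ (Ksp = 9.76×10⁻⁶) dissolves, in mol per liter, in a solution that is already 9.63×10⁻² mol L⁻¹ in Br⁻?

PbBr₂(s) ⇌ Pb²⁺(aq) + 2 Br⁻(aq)
Br⁻ is already present at 9.63×10⁻² mol L⁻¹. If s mol/L of PbBr₂ dissolves, [Pb²⁺] = s while [Br⁻] ≈ 9.63×10⁻² mol L⁻¹.
Ksp = [Pb²⁺][Br⁻]^2 = s(9.63×10⁻²)^2
s = 9.76×10⁻⁶ / (9.63×10⁻²)^2 = 1.05×10⁻³
s = 1.05×10⁻³ mol L⁻¹

1.05×10⁻³ M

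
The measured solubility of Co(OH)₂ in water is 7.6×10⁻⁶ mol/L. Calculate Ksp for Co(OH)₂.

Ksp = 1.8×10⁻¹⁵

Co(OH)₂(s) ⇌ Co²⁺(aq) + 2 OH⁻(aq)
If s mol/L of Co(OH)₂ dissolves, [Co²⁺] = s and [OH⁻] = 2s.
Ksp = [Co²⁺][OH⁻]^2 = s · (2s)^2 = 4s^3
Ksp = 4 × (7.6×10⁻⁶)^3 = 1.8×10⁻¹⁵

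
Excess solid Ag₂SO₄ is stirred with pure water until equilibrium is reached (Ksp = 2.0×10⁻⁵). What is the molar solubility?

1.7×10⁻² M

Ag₂SO₄(s) ⇌ 2 Ag⁺(aq) + SO₄²⁻(aq)
For each mole of Ag₂SO₄ that dissolves per liter, [Ag⁺] = 2s and [SO₄²⁻] = s; let s denote this solubility.
Ksp = [Ag⁺]^2[SO₄²⁻] = (2s)^2 · s = 4s^3
4s^3 = 2.0×10⁻⁵  ⇒  s^3 = 5.0×10⁻⁶
s = (5.0×10⁻⁶)^(1/3) = 1.7×10⁻² mol L⁻¹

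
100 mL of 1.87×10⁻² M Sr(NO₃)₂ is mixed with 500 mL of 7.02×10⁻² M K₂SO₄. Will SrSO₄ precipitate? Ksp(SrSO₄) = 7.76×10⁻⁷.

The combined volume is 600 mL.
[Sr²⁺] = (1.87×10⁻²)(100)/600 = 3.12×10⁻³ M
[SO₄²⁻] = (7.02×10⁻²)(500)/600 = 5.85×10⁻² M
Q = [Sr²⁺][SO₄²⁻] = 1.82×10⁻⁴
Since Q (1.82×10⁻⁴) exceeds Ksp (7.76×10⁻⁷), SrSO₄ will precipitate.

Yes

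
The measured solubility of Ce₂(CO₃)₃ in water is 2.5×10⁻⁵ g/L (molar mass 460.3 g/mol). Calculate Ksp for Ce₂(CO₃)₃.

s = (2.5×10⁻⁵ g L⁻¹)/(460.3 g mol⁻¹) = 5.431×10⁻⁸ M
Ce₂(CO₃)₃(s) ⇌ 2 Ce³⁺(aq) + 3 CO₃²⁻(aq)
Let s be the molar solubility. Then [Ce³⁺] = 2s and [CO₃²⁻] = 3s.
Ksp = [Ce³⁺]^2[CO₃²⁻]^3 = (2s)^2 · (3s)^3 = 108s^5
Ksp = 108 × (5.431×10⁻⁸)^5 = 5.1×10⁻³⁵

Ksp = 5.1×10⁻³⁵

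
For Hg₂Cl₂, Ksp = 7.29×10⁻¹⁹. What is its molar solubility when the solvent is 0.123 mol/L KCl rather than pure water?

4.82×10⁻¹⁷ M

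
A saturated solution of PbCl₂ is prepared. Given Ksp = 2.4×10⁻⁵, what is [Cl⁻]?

3.6×10⁻² M

PbCl₂(s) ⇌ Pb²⁺(aq) + 2 Cl⁻(aq)
With molar solubility s: [Pb²⁺] = s, [Cl⁻] = 2s.
Ksp = [Pb²⁺][Cl⁻]^2 = s · (2s)^2 = 4s^3 = 2.4×10⁻⁵
s = 1.8×10⁻² M
[Cl⁻] = 2s = 3.6×10⁻² M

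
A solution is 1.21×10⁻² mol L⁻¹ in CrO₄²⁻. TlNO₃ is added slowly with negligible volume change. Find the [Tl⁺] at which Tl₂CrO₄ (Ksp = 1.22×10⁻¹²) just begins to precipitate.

Each salt precipitates once Q = Ksp for that salt.
Tl₂CrO₄(s) ⇌ 2 Tl⁺(aq) + CrO₄²⁻(aq)
Ksp = [Tl⁺]^2[CrO₄²⁻] = [Tl⁺]^2(1.21×10⁻²)
[Tl⁺]^2 = 1.22×10⁻¹² / (1.21×10⁻²) = 1.01×10⁻¹⁰
[Tl⁺] = 1.00×10⁻⁵ mol L⁻¹

1.00×10⁻⁵ M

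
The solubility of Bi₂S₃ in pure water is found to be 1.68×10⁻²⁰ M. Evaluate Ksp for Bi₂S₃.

Bi₂S₃(s) ⇌ 2 Bi³⁺(aq) + 3 S²⁻(aq)
Let s be the molar solubility. Then [Bi³⁺] = 2s and [S²⁻] = 3s.
Ksp = [Bi³⁺]^2[S²⁻]^3 = (2s)^2 · (3s)^3 = 108s^5
Ksp = 108 × (1.68×10⁻²⁰)^5 = 1.45×10⁻⁹⁷

Ksp = 1.45×10⁻⁹⁷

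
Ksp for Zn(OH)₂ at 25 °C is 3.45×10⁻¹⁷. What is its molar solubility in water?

Zn(OH)₂(s) ⇌ Zn²⁺(aq) + 2 OH⁻(aq)
Let s be the molar solubility. Then [Zn²⁺] = s and [OH⁻] = 2s.
Ksp = [Zn²⁺][OH⁻]^2 = s · (2s)^2 = 4s^3
4s^3 = 3.45×10⁻¹⁷  ⇒  s^3 = 8.63×10⁻¹⁸
s = (8.63×10⁻¹⁸)^(1/3) = 2.05×10⁻⁶ M

2.05×10⁻⁶ M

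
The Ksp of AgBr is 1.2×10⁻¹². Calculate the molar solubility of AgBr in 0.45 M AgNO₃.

AgBr(s) ⇌ Ag⁺(aq) + Br⁻(aq)
The solution already contains Ag⁺ at 0.45 M. Let s be the molar solubility of AgBr.
[Ag⁺] ≈ 0.45 M (common ion dominates); [Br⁻] = s.
Ksp = [Ag⁺][Br⁻] = (0.45)s
s = 1.2×10⁻¹² / (0.45) = 2.7×10⁻¹²
s = 2.7×10⁻¹² M

2.7×10⁻¹² M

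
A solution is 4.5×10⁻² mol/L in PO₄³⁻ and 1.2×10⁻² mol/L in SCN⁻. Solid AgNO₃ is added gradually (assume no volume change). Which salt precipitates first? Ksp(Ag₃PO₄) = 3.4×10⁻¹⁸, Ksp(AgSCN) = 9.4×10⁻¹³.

AgSCN

A salt starts to precipitate once the ion product Q reaches its Ksp.
For Ag₃PO₄: [Ag⁺] = (Ksp/[PO₄³⁻])^(1/3) = 4.2×10⁻⁶ mol/L
For AgSCN: [Ag⁺] = (Ksp/[SCN⁻]) = 7.8×10⁻¹¹ mol/L
Since AgSCN needs less Ag⁺ to reach saturation, it precipitates first.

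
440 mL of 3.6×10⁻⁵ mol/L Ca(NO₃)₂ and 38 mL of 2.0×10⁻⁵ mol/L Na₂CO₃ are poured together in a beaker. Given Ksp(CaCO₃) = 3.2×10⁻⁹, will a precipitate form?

No

Total volume after mixing = 440 + 38 = 478 mL.
[Ca²⁺] = (3.6×10⁻⁵)(440)/478 = 3.3×10⁻⁵ mol/L
[CO₃²⁻] = (2.0×10⁻⁵)(38)/478 = 1.6×10⁻⁶ mol/L
Q = [Ca²⁺][CO₃²⁻] = 5.3×10⁻¹¹
Q < Ksp (5.3×10⁻¹¹ vs 3.2×10⁻⁹); the solution remains unsaturated and no precipitate forms.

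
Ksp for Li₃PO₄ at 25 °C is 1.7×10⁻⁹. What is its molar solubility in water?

Li₃PO₄(s) ⇌ 3 Li⁺(aq) + PO₄³⁻(aq)
For each mole of Li₃PO₄ that dissolves per liter, [Li⁺] = 3s and [PO₄³⁻] = s; let s denote this solubility.
Ksp = [Li⁺]^3[PO₄³⁻] = (3s)^3 · s = 27s^4
27s^4 = 1.7×10⁻⁹  ⇒  s^4 = 6.3×10⁻¹¹
Taking the 4th root, s = 2.8×10⁻³ mol/L.

2.8×10⁻³ M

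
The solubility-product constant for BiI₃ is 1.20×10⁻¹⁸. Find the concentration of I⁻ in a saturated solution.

BiI₃(s) ⇌ Bi³⁺(aq) + 3 I⁻(aq)
If s mol/L of BiI₃ dissolves, [Bi³⁺] = s and [I⁻] = 3s.
Ksp = [Bi³⁺][I⁻]^3 = s · (3s)^3 = 27s^4 = 1.20×10⁻¹⁸
s = 1.45×10⁻⁵ mol L⁻¹
[I⁻] = 3s = 4.36×10⁻⁵ mol L⁻¹

4.36×10⁻⁵ M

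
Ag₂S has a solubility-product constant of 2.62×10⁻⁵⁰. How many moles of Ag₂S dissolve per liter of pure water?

1.87×10⁻¹⁷ M

Ag₂S(s) ⇌ 2 Ag⁺(aq) + S²⁻(aq)
With molar solubility s: [Ag⁺] = 2s, [S²⁻] = s.
Ksp = [Ag⁺]^2[S²⁻] = (2s)^2 · s = 4s^3
4s^3 = 2.62×10⁻⁵⁰  ⇒  s^3 = 6.55×10⁻⁵¹
s = (6.55×10⁻⁵¹)^(1/3) = 1.87×10⁻¹⁷ M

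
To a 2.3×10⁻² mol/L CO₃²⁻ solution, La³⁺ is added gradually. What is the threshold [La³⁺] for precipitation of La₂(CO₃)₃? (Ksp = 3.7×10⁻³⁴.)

Each salt precipitates once Q = Ksp for that salt.
La₂(CO₃)₃(s) ⇌ 2 La³⁺(aq) + 3 CO₃²⁻(aq)
Ksp = [La³⁺]^2[CO₃²⁻]^3 = [La³⁺]^2(2.3×10⁻²)^3
[La³⁺]^2 = 3.7×10⁻³⁴ / (2.3×10⁻²)^3 = 3.0×10⁻²⁹
[La³⁺] = 5.5×10⁻¹⁵ mol/L

5.5×10⁻¹⁵ M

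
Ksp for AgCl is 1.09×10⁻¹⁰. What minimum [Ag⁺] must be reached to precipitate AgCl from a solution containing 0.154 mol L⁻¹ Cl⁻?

A salt starts to precipitate once the ion product Q reaches its Ksp.
AgCl(s) ⇌ Ag⁺(aq) + Cl⁻(aq)
Ksp = [Ag⁺][Cl⁻] = [Ag⁺](0.154)
[Ag⁺] = 1.09×10⁻¹⁰ / (0.154) = 7.08×10⁻¹⁰
[Ag⁺] = 7.08×10⁻¹⁰ mol L⁻¹

7.08×10⁻¹⁰ M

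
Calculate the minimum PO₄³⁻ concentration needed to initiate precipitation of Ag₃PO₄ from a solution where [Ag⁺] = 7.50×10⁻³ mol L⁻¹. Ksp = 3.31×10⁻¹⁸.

7.85×10⁻¹² M

Precipitation begins when Q = Ksp.
Ag₃PO₄(s) ⇌ 3 Ag⁺(aq) + PO₄³⁻(aq)
Ksp = [Ag⁺]^3[PO₄³⁻] = [PO₄³⁻](7.50×10⁻³)^3
[PO₄³⁻] = 3.31×10⁻¹⁸ / (7.50×10⁻³)^3 = 7.85×10⁻¹²
[PO₄³⁻] = 7.85×10⁻¹² mol L⁻¹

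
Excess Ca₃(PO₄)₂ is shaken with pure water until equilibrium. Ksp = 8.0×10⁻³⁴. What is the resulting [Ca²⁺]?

2.8×10⁻⁷ M

Ca₃(PO₄)₂(s) ⇌ 3 Ca²⁺(aq) + 2 PO₄³⁻(aq)
If s mol/L of Ca₃(PO₄)₂ dissolves, [Ca²⁺] = 3s and [PO₄³⁻] = 2s.
Ksp = [Ca²⁺]^3[PO₄³⁻]^2 = (3s)^3 · (2s)^2 = 108s^5 = 8.0×10⁻³⁴
s = 9.4×10⁻⁸ mol L⁻¹
[Ca²⁺] = 3s = 2.8×10⁻⁷ mol L⁻¹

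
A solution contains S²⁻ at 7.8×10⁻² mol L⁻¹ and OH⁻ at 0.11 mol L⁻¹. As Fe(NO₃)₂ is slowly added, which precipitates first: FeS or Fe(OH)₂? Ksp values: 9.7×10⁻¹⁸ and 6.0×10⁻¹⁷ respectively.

FeS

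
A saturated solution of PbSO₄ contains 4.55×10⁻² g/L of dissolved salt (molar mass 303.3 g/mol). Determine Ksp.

Ksp = 2.25×10⁻⁸

Molar solubility s = (4.55×10⁻² g/L) / (303.3 g/mol) = 1.5002×10⁻⁴ mol/L
PbSO₄(s) ⇌ Pb²⁺(aq) + SO₄²⁻(aq)
If s mol/L of PbSO₄ dissolves, [Pb²⁺] = s and [SO₄²⁻] = s.
Ksp = [Pb²⁺][SO₄²⁻] = s · s = s^2
Ksp = (1.5002×10⁻⁴)^2 = 2.25×10⁻⁸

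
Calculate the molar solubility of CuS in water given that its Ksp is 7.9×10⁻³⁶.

2.8×10⁻¹⁸ M

CuS(s) ⇌ Cu²⁺(aq) + S²⁻(aq)
For each mole of CuS that dissolves per liter, [Cu²⁺] = s and [S²⁻] = s; let s denote this solubility.
Ksp = [Cu²⁺][S²⁻] = s · s = s^2
s^2 = 7.9×10⁻³⁶
s = (7.9×10⁻³⁶)^(1/2) = 2.8×10⁻¹⁸ mol/L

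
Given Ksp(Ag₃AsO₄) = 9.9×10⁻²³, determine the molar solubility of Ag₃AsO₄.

1.4×10⁻⁶ M

Ag₃AsO₄(s) ⇌ 3 Ag⁺(aq) + AsO₄³⁻(aq)
Call the molar solubility s, so that [Ag⁺] = 3s and [AsO₄³⁻] = s.
Ksp = [Ag⁺]^3[AsO₄³⁻] = (3s)^3 · s = 27s^4
27s^4 = 9.9×10⁻²³  ⇒  s^4 = 3.7×10⁻²⁴
Taking the 4th root, s = 1.4×10⁻⁶ mol L⁻¹.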